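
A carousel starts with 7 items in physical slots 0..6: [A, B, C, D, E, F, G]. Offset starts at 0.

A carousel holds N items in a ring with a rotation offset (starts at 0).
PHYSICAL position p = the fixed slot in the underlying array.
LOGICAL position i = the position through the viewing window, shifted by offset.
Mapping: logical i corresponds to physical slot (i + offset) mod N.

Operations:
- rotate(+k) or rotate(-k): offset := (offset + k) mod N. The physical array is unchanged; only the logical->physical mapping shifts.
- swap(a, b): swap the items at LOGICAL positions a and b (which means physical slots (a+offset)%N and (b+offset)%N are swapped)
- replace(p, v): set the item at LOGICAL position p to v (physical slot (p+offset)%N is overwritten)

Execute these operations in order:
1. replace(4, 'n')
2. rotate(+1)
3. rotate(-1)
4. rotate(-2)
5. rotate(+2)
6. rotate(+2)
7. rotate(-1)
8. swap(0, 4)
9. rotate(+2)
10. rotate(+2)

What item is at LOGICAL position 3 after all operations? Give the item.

Answer: F

Derivation:
After op 1 (replace(4, 'n')): offset=0, physical=[A,B,C,D,n,F,G], logical=[A,B,C,D,n,F,G]
After op 2 (rotate(+1)): offset=1, physical=[A,B,C,D,n,F,G], logical=[B,C,D,n,F,G,A]
After op 3 (rotate(-1)): offset=0, physical=[A,B,C,D,n,F,G], logical=[A,B,C,D,n,F,G]
After op 4 (rotate(-2)): offset=5, physical=[A,B,C,D,n,F,G], logical=[F,G,A,B,C,D,n]
After op 5 (rotate(+2)): offset=0, physical=[A,B,C,D,n,F,G], logical=[A,B,C,D,n,F,G]
After op 6 (rotate(+2)): offset=2, physical=[A,B,C,D,n,F,G], logical=[C,D,n,F,G,A,B]
After op 7 (rotate(-1)): offset=1, physical=[A,B,C,D,n,F,G], logical=[B,C,D,n,F,G,A]
After op 8 (swap(0, 4)): offset=1, physical=[A,F,C,D,n,B,G], logical=[F,C,D,n,B,G,A]
After op 9 (rotate(+2)): offset=3, physical=[A,F,C,D,n,B,G], logical=[D,n,B,G,A,F,C]
After op 10 (rotate(+2)): offset=5, physical=[A,F,C,D,n,B,G], logical=[B,G,A,F,C,D,n]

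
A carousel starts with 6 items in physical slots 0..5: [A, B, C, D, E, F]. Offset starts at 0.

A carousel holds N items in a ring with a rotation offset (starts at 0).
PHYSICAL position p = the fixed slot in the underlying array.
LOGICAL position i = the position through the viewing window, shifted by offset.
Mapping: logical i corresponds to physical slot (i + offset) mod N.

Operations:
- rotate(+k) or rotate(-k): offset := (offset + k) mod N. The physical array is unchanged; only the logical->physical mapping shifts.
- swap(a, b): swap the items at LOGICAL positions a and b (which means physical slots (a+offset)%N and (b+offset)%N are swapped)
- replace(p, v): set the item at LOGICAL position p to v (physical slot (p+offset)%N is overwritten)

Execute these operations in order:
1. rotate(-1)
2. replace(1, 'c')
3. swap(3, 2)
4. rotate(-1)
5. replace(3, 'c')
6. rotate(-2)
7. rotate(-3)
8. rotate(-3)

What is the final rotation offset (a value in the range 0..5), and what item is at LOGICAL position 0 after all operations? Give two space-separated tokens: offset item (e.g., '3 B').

After op 1 (rotate(-1)): offset=5, physical=[A,B,C,D,E,F], logical=[F,A,B,C,D,E]
After op 2 (replace(1, 'c')): offset=5, physical=[c,B,C,D,E,F], logical=[F,c,B,C,D,E]
After op 3 (swap(3, 2)): offset=5, physical=[c,C,B,D,E,F], logical=[F,c,C,B,D,E]
After op 4 (rotate(-1)): offset=4, physical=[c,C,B,D,E,F], logical=[E,F,c,C,B,D]
After op 5 (replace(3, 'c')): offset=4, physical=[c,c,B,D,E,F], logical=[E,F,c,c,B,D]
After op 6 (rotate(-2)): offset=2, physical=[c,c,B,D,E,F], logical=[B,D,E,F,c,c]
After op 7 (rotate(-3)): offset=5, physical=[c,c,B,D,E,F], logical=[F,c,c,B,D,E]
After op 8 (rotate(-3)): offset=2, physical=[c,c,B,D,E,F], logical=[B,D,E,F,c,c]

Answer: 2 B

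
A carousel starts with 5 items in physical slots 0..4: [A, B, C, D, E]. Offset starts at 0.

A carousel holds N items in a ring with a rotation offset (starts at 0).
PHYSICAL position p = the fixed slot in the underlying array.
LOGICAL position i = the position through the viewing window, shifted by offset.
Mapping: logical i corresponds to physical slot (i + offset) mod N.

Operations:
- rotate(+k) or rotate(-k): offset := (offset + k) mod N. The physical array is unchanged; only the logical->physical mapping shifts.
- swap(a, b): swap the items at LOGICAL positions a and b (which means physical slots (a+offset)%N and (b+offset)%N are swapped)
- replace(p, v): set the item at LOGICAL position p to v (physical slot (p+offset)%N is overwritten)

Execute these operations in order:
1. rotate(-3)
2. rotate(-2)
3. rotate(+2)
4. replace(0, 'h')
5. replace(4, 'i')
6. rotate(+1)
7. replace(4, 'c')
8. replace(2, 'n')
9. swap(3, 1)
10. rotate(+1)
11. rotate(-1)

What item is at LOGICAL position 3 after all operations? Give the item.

After op 1 (rotate(-3)): offset=2, physical=[A,B,C,D,E], logical=[C,D,E,A,B]
After op 2 (rotate(-2)): offset=0, physical=[A,B,C,D,E], logical=[A,B,C,D,E]
After op 3 (rotate(+2)): offset=2, physical=[A,B,C,D,E], logical=[C,D,E,A,B]
After op 4 (replace(0, 'h')): offset=2, physical=[A,B,h,D,E], logical=[h,D,E,A,B]
After op 5 (replace(4, 'i')): offset=2, physical=[A,i,h,D,E], logical=[h,D,E,A,i]
After op 6 (rotate(+1)): offset=3, physical=[A,i,h,D,E], logical=[D,E,A,i,h]
After op 7 (replace(4, 'c')): offset=3, physical=[A,i,c,D,E], logical=[D,E,A,i,c]
After op 8 (replace(2, 'n')): offset=3, physical=[n,i,c,D,E], logical=[D,E,n,i,c]
After op 9 (swap(3, 1)): offset=3, physical=[n,E,c,D,i], logical=[D,i,n,E,c]
After op 10 (rotate(+1)): offset=4, physical=[n,E,c,D,i], logical=[i,n,E,c,D]
After op 11 (rotate(-1)): offset=3, physical=[n,E,c,D,i], logical=[D,i,n,E,c]

Answer: E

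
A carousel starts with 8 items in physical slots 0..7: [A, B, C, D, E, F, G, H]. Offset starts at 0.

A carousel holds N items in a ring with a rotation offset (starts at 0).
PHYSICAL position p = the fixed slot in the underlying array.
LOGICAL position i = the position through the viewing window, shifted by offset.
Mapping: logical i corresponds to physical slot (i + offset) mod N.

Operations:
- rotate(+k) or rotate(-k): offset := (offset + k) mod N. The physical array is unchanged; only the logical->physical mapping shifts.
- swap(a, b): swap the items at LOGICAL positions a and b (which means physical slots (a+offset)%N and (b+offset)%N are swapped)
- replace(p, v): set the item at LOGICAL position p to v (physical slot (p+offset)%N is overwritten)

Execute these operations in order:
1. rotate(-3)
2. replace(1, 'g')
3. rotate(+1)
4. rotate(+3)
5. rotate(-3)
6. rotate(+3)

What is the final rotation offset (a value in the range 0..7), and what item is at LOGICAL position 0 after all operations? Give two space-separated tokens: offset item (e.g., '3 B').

After op 1 (rotate(-3)): offset=5, physical=[A,B,C,D,E,F,G,H], logical=[F,G,H,A,B,C,D,E]
After op 2 (replace(1, 'g')): offset=5, physical=[A,B,C,D,E,F,g,H], logical=[F,g,H,A,B,C,D,E]
After op 3 (rotate(+1)): offset=6, physical=[A,B,C,D,E,F,g,H], logical=[g,H,A,B,C,D,E,F]
After op 4 (rotate(+3)): offset=1, physical=[A,B,C,D,E,F,g,H], logical=[B,C,D,E,F,g,H,A]
After op 5 (rotate(-3)): offset=6, physical=[A,B,C,D,E,F,g,H], logical=[g,H,A,B,C,D,E,F]
After op 6 (rotate(+3)): offset=1, physical=[A,B,C,D,E,F,g,H], logical=[B,C,D,E,F,g,H,A]

Answer: 1 B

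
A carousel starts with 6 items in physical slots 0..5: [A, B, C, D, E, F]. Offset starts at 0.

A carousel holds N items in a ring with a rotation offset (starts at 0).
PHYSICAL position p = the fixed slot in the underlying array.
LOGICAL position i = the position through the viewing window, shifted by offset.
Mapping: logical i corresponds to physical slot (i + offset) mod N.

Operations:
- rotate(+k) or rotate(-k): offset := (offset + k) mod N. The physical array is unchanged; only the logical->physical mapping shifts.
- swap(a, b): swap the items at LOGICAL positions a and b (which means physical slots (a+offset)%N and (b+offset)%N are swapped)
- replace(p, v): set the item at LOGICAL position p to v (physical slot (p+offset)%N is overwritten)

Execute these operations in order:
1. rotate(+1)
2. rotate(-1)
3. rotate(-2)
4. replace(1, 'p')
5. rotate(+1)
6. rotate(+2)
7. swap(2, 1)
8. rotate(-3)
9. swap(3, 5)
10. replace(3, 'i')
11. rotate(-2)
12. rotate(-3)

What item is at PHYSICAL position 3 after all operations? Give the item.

After op 1 (rotate(+1)): offset=1, physical=[A,B,C,D,E,F], logical=[B,C,D,E,F,A]
After op 2 (rotate(-1)): offset=0, physical=[A,B,C,D,E,F], logical=[A,B,C,D,E,F]
After op 3 (rotate(-2)): offset=4, physical=[A,B,C,D,E,F], logical=[E,F,A,B,C,D]
After op 4 (replace(1, 'p')): offset=4, physical=[A,B,C,D,E,p], logical=[E,p,A,B,C,D]
After op 5 (rotate(+1)): offset=5, physical=[A,B,C,D,E,p], logical=[p,A,B,C,D,E]
After op 6 (rotate(+2)): offset=1, physical=[A,B,C,D,E,p], logical=[B,C,D,E,p,A]
After op 7 (swap(2, 1)): offset=1, physical=[A,B,D,C,E,p], logical=[B,D,C,E,p,A]
After op 8 (rotate(-3)): offset=4, physical=[A,B,D,C,E,p], logical=[E,p,A,B,D,C]
After op 9 (swap(3, 5)): offset=4, physical=[A,C,D,B,E,p], logical=[E,p,A,C,D,B]
After op 10 (replace(3, 'i')): offset=4, physical=[A,i,D,B,E,p], logical=[E,p,A,i,D,B]
After op 11 (rotate(-2)): offset=2, physical=[A,i,D,B,E,p], logical=[D,B,E,p,A,i]
After op 12 (rotate(-3)): offset=5, physical=[A,i,D,B,E,p], logical=[p,A,i,D,B,E]

Answer: B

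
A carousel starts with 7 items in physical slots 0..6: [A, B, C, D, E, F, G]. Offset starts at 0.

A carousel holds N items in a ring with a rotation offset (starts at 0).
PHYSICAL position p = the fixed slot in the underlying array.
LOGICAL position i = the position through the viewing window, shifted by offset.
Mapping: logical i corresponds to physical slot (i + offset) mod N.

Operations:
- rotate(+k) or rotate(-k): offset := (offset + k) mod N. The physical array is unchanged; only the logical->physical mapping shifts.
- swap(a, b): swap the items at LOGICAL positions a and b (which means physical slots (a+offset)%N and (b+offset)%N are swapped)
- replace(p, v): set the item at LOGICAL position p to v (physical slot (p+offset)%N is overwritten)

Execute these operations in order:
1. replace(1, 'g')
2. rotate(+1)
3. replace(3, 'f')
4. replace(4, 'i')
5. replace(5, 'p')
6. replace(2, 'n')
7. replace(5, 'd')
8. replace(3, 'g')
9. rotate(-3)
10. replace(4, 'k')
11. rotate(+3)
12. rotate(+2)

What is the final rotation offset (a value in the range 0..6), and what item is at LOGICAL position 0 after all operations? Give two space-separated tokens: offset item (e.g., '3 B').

Answer: 3 n

Derivation:
After op 1 (replace(1, 'g')): offset=0, physical=[A,g,C,D,E,F,G], logical=[A,g,C,D,E,F,G]
After op 2 (rotate(+1)): offset=1, physical=[A,g,C,D,E,F,G], logical=[g,C,D,E,F,G,A]
After op 3 (replace(3, 'f')): offset=1, physical=[A,g,C,D,f,F,G], logical=[g,C,D,f,F,G,A]
After op 4 (replace(4, 'i')): offset=1, physical=[A,g,C,D,f,i,G], logical=[g,C,D,f,i,G,A]
After op 5 (replace(5, 'p')): offset=1, physical=[A,g,C,D,f,i,p], logical=[g,C,D,f,i,p,A]
After op 6 (replace(2, 'n')): offset=1, physical=[A,g,C,n,f,i,p], logical=[g,C,n,f,i,p,A]
After op 7 (replace(5, 'd')): offset=1, physical=[A,g,C,n,f,i,d], logical=[g,C,n,f,i,d,A]
After op 8 (replace(3, 'g')): offset=1, physical=[A,g,C,n,g,i,d], logical=[g,C,n,g,i,d,A]
After op 9 (rotate(-3)): offset=5, physical=[A,g,C,n,g,i,d], logical=[i,d,A,g,C,n,g]
After op 10 (replace(4, 'k')): offset=5, physical=[A,g,k,n,g,i,d], logical=[i,d,A,g,k,n,g]
After op 11 (rotate(+3)): offset=1, physical=[A,g,k,n,g,i,d], logical=[g,k,n,g,i,d,A]
After op 12 (rotate(+2)): offset=3, physical=[A,g,k,n,g,i,d], logical=[n,g,i,d,A,g,k]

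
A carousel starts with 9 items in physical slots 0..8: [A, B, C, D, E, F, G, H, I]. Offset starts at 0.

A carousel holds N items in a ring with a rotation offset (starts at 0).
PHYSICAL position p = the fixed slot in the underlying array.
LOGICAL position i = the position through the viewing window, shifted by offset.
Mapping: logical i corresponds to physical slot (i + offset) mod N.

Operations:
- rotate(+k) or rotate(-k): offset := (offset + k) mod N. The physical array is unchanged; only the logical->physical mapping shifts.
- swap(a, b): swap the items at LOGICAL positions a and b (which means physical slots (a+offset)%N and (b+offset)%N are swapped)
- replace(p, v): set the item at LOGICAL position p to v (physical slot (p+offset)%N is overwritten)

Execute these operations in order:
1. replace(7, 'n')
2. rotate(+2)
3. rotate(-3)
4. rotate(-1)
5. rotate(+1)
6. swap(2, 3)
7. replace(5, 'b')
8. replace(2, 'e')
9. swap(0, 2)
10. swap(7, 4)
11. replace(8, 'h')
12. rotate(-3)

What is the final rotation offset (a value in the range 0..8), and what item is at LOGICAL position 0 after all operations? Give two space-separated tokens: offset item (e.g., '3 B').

Answer: 5 F

Derivation:
After op 1 (replace(7, 'n')): offset=0, physical=[A,B,C,D,E,F,G,n,I], logical=[A,B,C,D,E,F,G,n,I]
After op 2 (rotate(+2)): offset=2, physical=[A,B,C,D,E,F,G,n,I], logical=[C,D,E,F,G,n,I,A,B]
After op 3 (rotate(-3)): offset=8, physical=[A,B,C,D,E,F,G,n,I], logical=[I,A,B,C,D,E,F,G,n]
After op 4 (rotate(-1)): offset=7, physical=[A,B,C,D,E,F,G,n,I], logical=[n,I,A,B,C,D,E,F,G]
After op 5 (rotate(+1)): offset=8, physical=[A,B,C,D,E,F,G,n,I], logical=[I,A,B,C,D,E,F,G,n]
After op 6 (swap(2, 3)): offset=8, physical=[A,C,B,D,E,F,G,n,I], logical=[I,A,C,B,D,E,F,G,n]
After op 7 (replace(5, 'b')): offset=8, physical=[A,C,B,D,b,F,G,n,I], logical=[I,A,C,B,D,b,F,G,n]
After op 8 (replace(2, 'e')): offset=8, physical=[A,e,B,D,b,F,G,n,I], logical=[I,A,e,B,D,b,F,G,n]
After op 9 (swap(0, 2)): offset=8, physical=[A,I,B,D,b,F,G,n,e], logical=[e,A,I,B,D,b,F,G,n]
After op 10 (swap(7, 4)): offset=8, physical=[A,I,B,G,b,F,D,n,e], logical=[e,A,I,B,G,b,F,D,n]
After op 11 (replace(8, 'h')): offset=8, physical=[A,I,B,G,b,F,D,h,e], logical=[e,A,I,B,G,b,F,D,h]
After op 12 (rotate(-3)): offset=5, physical=[A,I,B,G,b,F,D,h,e], logical=[F,D,h,e,A,I,B,G,b]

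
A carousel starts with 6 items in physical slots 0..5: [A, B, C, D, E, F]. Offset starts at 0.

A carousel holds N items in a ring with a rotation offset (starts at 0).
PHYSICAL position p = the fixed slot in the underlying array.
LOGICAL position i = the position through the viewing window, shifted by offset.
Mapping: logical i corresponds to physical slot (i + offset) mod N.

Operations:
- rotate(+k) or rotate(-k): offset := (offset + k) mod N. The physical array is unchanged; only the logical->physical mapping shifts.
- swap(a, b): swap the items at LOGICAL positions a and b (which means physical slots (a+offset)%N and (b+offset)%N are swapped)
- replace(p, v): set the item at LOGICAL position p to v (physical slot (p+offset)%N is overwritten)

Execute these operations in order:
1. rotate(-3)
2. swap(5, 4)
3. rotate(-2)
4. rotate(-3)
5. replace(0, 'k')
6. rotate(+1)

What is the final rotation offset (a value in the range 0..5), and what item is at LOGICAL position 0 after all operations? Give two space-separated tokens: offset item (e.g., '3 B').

After op 1 (rotate(-3)): offset=3, physical=[A,B,C,D,E,F], logical=[D,E,F,A,B,C]
After op 2 (swap(5, 4)): offset=3, physical=[A,C,B,D,E,F], logical=[D,E,F,A,C,B]
After op 3 (rotate(-2)): offset=1, physical=[A,C,B,D,E,F], logical=[C,B,D,E,F,A]
After op 4 (rotate(-3)): offset=4, physical=[A,C,B,D,E,F], logical=[E,F,A,C,B,D]
After op 5 (replace(0, 'k')): offset=4, physical=[A,C,B,D,k,F], logical=[k,F,A,C,B,D]
After op 6 (rotate(+1)): offset=5, physical=[A,C,B,D,k,F], logical=[F,A,C,B,D,k]

Answer: 5 F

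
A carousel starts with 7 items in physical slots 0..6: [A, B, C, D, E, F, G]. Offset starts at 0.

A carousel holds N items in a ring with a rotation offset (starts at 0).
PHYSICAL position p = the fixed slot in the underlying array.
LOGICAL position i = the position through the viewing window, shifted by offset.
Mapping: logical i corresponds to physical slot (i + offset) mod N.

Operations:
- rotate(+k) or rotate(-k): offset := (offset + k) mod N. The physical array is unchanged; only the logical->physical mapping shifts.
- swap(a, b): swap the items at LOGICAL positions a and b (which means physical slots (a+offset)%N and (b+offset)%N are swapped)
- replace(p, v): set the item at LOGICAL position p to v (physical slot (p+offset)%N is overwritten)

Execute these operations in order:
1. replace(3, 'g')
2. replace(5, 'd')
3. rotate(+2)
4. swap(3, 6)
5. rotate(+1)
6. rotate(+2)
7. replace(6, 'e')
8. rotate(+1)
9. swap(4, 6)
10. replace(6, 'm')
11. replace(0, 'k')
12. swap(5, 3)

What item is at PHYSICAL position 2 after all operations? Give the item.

After op 1 (replace(3, 'g')): offset=0, physical=[A,B,C,g,E,F,G], logical=[A,B,C,g,E,F,G]
After op 2 (replace(5, 'd')): offset=0, physical=[A,B,C,g,E,d,G], logical=[A,B,C,g,E,d,G]
After op 3 (rotate(+2)): offset=2, physical=[A,B,C,g,E,d,G], logical=[C,g,E,d,G,A,B]
After op 4 (swap(3, 6)): offset=2, physical=[A,d,C,g,E,B,G], logical=[C,g,E,B,G,A,d]
After op 5 (rotate(+1)): offset=3, physical=[A,d,C,g,E,B,G], logical=[g,E,B,G,A,d,C]
After op 6 (rotate(+2)): offset=5, physical=[A,d,C,g,E,B,G], logical=[B,G,A,d,C,g,E]
After op 7 (replace(6, 'e')): offset=5, physical=[A,d,C,g,e,B,G], logical=[B,G,A,d,C,g,e]
After op 8 (rotate(+1)): offset=6, physical=[A,d,C,g,e,B,G], logical=[G,A,d,C,g,e,B]
After op 9 (swap(4, 6)): offset=6, physical=[A,d,C,B,e,g,G], logical=[G,A,d,C,B,e,g]
After op 10 (replace(6, 'm')): offset=6, physical=[A,d,C,B,e,m,G], logical=[G,A,d,C,B,e,m]
After op 11 (replace(0, 'k')): offset=6, physical=[A,d,C,B,e,m,k], logical=[k,A,d,C,B,e,m]
After op 12 (swap(5, 3)): offset=6, physical=[A,d,e,B,C,m,k], logical=[k,A,d,e,B,C,m]

Answer: e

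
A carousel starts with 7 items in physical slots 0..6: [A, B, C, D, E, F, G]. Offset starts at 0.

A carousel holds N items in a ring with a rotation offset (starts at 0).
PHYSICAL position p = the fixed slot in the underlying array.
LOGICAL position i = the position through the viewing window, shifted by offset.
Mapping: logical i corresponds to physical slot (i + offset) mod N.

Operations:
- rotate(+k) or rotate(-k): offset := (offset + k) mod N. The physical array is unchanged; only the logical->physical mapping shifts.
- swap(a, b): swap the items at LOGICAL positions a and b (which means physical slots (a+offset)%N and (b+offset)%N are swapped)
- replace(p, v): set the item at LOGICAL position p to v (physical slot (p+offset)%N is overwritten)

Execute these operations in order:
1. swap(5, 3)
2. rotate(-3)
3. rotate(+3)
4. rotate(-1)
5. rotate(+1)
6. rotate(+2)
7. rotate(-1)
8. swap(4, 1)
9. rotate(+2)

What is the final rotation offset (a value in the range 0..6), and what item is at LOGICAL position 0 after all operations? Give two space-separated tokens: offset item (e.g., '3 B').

After op 1 (swap(5, 3)): offset=0, physical=[A,B,C,F,E,D,G], logical=[A,B,C,F,E,D,G]
After op 2 (rotate(-3)): offset=4, physical=[A,B,C,F,E,D,G], logical=[E,D,G,A,B,C,F]
After op 3 (rotate(+3)): offset=0, physical=[A,B,C,F,E,D,G], logical=[A,B,C,F,E,D,G]
After op 4 (rotate(-1)): offset=6, physical=[A,B,C,F,E,D,G], logical=[G,A,B,C,F,E,D]
After op 5 (rotate(+1)): offset=0, physical=[A,B,C,F,E,D,G], logical=[A,B,C,F,E,D,G]
After op 6 (rotate(+2)): offset=2, physical=[A,B,C,F,E,D,G], logical=[C,F,E,D,G,A,B]
After op 7 (rotate(-1)): offset=1, physical=[A,B,C,F,E,D,G], logical=[B,C,F,E,D,G,A]
After op 8 (swap(4, 1)): offset=1, physical=[A,B,D,F,E,C,G], logical=[B,D,F,E,C,G,A]
After op 9 (rotate(+2)): offset=3, physical=[A,B,D,F,E,C,G], logical=[F,E,C,G,A,B,D]

Answer: 3 F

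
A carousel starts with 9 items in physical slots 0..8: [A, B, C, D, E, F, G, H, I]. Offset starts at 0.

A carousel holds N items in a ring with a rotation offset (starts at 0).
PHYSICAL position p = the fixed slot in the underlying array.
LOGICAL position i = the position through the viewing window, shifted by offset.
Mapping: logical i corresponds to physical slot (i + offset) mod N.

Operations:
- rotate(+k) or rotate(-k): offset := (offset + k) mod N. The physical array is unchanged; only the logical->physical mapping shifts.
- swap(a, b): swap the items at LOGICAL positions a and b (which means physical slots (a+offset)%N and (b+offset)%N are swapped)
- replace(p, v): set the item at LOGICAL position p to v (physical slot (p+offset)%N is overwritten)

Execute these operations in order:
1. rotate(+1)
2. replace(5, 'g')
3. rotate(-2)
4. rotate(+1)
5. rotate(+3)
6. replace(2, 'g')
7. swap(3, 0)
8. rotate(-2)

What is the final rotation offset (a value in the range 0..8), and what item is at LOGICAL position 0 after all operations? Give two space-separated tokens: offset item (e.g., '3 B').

Answer: 1 B

Derivation:
After op 1 (rotate(+1)): offset=1, physical=[A,B,C,D,E,F,G,H,I], logical=[B,C,D,E,F,G,H,I,A]
After op 2 (replace(5, 'g')): offset=1, physical=[A,B,C,D,E,F,g,H,I], logical=[B,C,D,E,F,g,H,I,A]
After op 3 (rotate(-2)): offset=8, physical=[A,B,C,D,E,F,g,H,I], logical=[I,A,B,C,D,E,F,g,H]
After op 4 (rotate(+1)): offset=0, physical=[A,B,C,D,E,F,g,H,I], logical=[A,B,C,D,E,F,g,H,I]
After op 5 (rotate(+3)): offset=3, physical=[A,B,C,D,E,F,g,H,I], logical=[D,E,F,g,H,I,A,B,C]
After op 6 (replace(2, 'g')): offset=3, physical=[A,B,C,D,E,g,g,H,I], logical=[D,E,g,g,H,I,A,B,C]
After op 7 (swap(3, 0)): offset=3, physical=[A,B,C,g,E,g,D,H,I], logical=[g,E,g,D,H,I,A,B,C]
After op 8 (rotate(-2)): offset=1, physical=[A,B,C,g,E,g,D,H,I], logical=[B,C,g,E,g,D,H,I,A]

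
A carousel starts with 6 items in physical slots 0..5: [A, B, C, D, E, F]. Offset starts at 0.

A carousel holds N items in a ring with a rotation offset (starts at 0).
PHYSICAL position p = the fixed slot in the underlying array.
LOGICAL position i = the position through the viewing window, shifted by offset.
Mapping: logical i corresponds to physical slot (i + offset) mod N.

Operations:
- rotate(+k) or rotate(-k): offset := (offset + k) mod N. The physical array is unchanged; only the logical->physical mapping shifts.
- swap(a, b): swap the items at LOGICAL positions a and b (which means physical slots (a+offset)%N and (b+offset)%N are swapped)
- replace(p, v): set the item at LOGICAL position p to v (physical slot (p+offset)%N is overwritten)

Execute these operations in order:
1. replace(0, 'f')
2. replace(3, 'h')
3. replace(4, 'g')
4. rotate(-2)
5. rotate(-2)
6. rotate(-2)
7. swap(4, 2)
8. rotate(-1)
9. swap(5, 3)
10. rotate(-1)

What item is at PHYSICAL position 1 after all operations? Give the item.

Answer: B

Derivation:
After op 1 (replace(0, 'f')): offset=0, physical=[f,B,C,D,E,F], logical=[f,B,C,D,E,F]
After op 2 (replace(3, 'h')): offset=0, physical=[f,B,C,h,E,F], logical=[f,B,C,h,E,F]
After op 3 (replace(4, 'g')): offset=0, physical=[f,B,C,h,g,F], logical=[f,B,C,h,g,F]
After op 4 (rotate(-2)): offset=4, physical=[f,B,C,h,g,F], logical=[g,F,f,B,C,h]
After op 5 (rotate(-2)): offset=2, physical=[f,B,C,h,g,F], logical=[C,h,g,F,f,B]
After op 6 (rotate(-2)): offset=0, physical=[f,B,C,h,g,F], logical=[f,B,C,h,g,F]
After op 7 (swap(4, 2)): offset=0, physical=[f,B,g,h,C,F], logical=[f,B,g,h,C,F]
After op 8 (rotate(-1)): offset=5, physical=[f,B,g,h,C,F], logical=[F,f,B,g,h,C]
After op 9 (swap(5, 3)): offset=5, physical=[f,B,C,h,g,F], logical=[F,f,B,C,h,g]
After op 10 (rotate(-1)): offset=4, physical=[f,B,C,h,g,F], logical=[g,F,f,B,C,h]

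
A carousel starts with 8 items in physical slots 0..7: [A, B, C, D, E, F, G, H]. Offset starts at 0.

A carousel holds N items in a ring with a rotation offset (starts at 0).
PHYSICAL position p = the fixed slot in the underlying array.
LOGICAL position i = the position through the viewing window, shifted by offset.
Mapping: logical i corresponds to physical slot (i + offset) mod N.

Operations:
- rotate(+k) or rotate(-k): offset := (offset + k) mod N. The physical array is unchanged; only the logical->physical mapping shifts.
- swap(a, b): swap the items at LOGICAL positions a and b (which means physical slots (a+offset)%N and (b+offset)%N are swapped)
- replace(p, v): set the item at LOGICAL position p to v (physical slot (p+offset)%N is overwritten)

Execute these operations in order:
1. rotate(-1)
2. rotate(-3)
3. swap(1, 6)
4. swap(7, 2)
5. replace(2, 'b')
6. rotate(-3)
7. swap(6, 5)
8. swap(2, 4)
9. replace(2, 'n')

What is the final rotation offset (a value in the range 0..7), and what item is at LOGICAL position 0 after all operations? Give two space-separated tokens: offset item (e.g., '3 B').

Answer: 1 B

Derivation:
After op 1 (rotate(-1)): offset=7, physical=[A,B,C,D,E,F,G,H], logical=[H,A,B,C,D,E,F,G]
After op 2 (rotate(-3)): offset=4, physical=[A,B,C,D,E,F,G,H], logical=[E,F,G,H,A,B,C,D]
After op 3 (swap(1, 6)): offset=4, physical=[A,B,F,D,E,C,G,H], logical=[E,C,G,H,A,B,F,D]
After op 4 (swap(7, 2)): offset=4, physical=[A,B,F,G,E,C,D,H], logical=[E,C,D,H,A,B,F,G]
After op 5 (replace(2, 'b')): offset=4, physical=[A,B,F,G,E,C,b,H], logical=[E,C,b,H,A,B,F,G]
After op 6 (rotate(-3)): offset=1, physical=[A,B,F,G,E,C,b,H], logical=[B,F,G,E,C,b,H,A]
After op 7 (swap(6, 5)): offset=1, physical=[A,B,F,G,E,C,H,b], logical=[B,F,G,E,C,H,b,A]
After op 8 (swap(2, 4)): offset=1, physical=[A,B,F,C,E,G,H,b], logical=[B,F,C,E,G,H,b,A]
After op 9 (replace(2, 'n')): offset=1, physical=[A,B,F,n,E,G,H,b], logical=[B,F,n,E,G,H,b,A]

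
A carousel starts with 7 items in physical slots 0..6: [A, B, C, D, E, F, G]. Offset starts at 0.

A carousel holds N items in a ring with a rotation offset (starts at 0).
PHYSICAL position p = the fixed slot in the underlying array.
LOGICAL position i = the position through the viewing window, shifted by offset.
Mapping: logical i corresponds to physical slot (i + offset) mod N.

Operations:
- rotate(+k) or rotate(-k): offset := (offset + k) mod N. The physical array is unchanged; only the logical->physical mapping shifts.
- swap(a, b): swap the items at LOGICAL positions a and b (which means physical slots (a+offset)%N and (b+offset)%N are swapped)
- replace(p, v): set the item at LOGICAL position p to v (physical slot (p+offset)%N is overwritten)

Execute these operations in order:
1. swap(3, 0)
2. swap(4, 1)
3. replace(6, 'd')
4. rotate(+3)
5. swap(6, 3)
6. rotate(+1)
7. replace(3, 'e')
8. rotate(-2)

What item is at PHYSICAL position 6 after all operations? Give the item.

After op 1 (swap(3, 0)): offset=0, physical=[D,B,C,A,E,F,G], logical=[D,B,C,A,E,F,G]
After op 2 (swap(4, 1)): offset=0, physical=[D,E,C,A,B,F,G], logical=[D,E,C,A,B,F,G]
After op 3 (replace(6, 'd')): offset=0, physical=[D,E,C,A,B,F,d], logical=[D,E,C,A,B,F,d]
After op 4 (rotate(+3)): offset=3, physical=[D,E,C,A,B,F,d], logical=[A,B,F,d,D,E,C]
After op 5 (swap(6, 3)): offset=3, physical=[D,E,d,A,B,F,C], logical=[A,B,F,C,D,E,d]
After op 6 (rotate(+1)): offset=4, physical=[D,E,d,A,B,F,C], logical=[B,F,C,D,E,d,A]
After op 7 (replace(3, 'e')): offset=4, physical=[e,E,d,A,B,F,C], logical=[B,F,C,e,E,d,A]
After op 8 (rotate(-2)): offset=2, physical=[e,E,d,A,B,F,C], logical=[d,A,B,F,C,e,E]

Answer: C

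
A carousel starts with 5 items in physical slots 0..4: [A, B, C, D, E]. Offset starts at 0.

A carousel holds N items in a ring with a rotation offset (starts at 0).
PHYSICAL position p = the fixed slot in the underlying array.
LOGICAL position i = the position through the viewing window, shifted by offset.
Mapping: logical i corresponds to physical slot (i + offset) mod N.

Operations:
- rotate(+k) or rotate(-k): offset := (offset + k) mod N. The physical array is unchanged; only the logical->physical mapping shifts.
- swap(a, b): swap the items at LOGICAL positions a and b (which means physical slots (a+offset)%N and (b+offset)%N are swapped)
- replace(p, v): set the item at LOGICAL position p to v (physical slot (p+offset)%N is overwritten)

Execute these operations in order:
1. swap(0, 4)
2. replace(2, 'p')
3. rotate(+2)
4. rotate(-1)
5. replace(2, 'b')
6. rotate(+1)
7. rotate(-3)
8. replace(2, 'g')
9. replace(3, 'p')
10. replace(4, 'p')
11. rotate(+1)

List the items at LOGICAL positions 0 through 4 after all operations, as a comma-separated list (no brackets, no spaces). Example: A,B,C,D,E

Answer: E,g,p,p,A

Derivation:
After op 1 (swap(0, 4)): offset=0, physical=[E,B,C,D,A], logical=[E,B,C,D,A]
After op 2 (replace(2, 'p')): offset=0, physical=[E,B,p,D,A], logical=[E,B,p,D,A]
After op 3 (rotate(+2)): offset=2, physical=[E,B,p,D,A], logical=[p,D,A,E,B]
After op 4 (rotate(-1)): offset=1, physical=[E,B,p,D,A], logical=[B,p,D,A,E]
After op 5 (replace(2, 'b')): offset=1, physical=[E,B,p,b,A], logical=[B,p,b,A,E]
After op 6 (rotate(+1)): offset=2, physical=[E,B,p,b,A], logical=[p,b,A,E,B]
After op 7 (rotate(-3)): offset=4, physical=[E,B,p,b,A], logical=[A,E,B,p,b]
After op 8 (replace(2, 'g')): offset=4, physical=[E,g,p,b,A], logical=[A,E,g,p,b]
After op 9 (replace(3, 'p')): offset=4, physical=[E,g,p,b,A], logical=[A,E,g,p,b]
After op 10 (replace(4, 'p')): offset=4, physical=[E,g,p,p,A], logical=[A,E,g,p,p]
After op 11 (rotate(+1)): offset=0, physical=[E,g,p,p,A], logical=[E,g,p,p,A]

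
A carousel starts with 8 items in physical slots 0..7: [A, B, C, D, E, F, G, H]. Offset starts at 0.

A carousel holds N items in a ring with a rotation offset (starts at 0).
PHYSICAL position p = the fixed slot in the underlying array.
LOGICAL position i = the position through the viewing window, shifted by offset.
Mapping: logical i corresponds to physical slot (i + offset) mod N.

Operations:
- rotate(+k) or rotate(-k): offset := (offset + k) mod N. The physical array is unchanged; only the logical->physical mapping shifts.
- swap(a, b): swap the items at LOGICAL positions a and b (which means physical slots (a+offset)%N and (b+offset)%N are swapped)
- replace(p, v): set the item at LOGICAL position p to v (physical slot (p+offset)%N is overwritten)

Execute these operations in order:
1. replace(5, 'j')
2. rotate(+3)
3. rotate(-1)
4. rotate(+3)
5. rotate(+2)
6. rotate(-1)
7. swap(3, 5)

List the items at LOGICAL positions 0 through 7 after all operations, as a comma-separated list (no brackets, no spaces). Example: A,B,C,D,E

After op 1 (replace(5, 'j')): offset=0, physical=[A,B,C,D,E,j,G,H], logical=[A,B,C,D,E,j,G,H]
After op 2 (rotate(+3)): offset=3, physical=[A,B,C,D,E,j,G,H], logical=[D,E,j,G,H,A,B,C]
After op 3 (rotate(-1)): offset=2, physical=[A,B,C,D,E,j,G,H], logical=[C,D,E,j,G,H,A,B]
After op 4 (rotate(+3)): offset=5, physical=[A,B,C,D,E,j,G,H], logical=[j,G,H,A,B,C,D,E]
After op 5 (rotate(+2)): offset=7, physical=[A,B,C,D,E,j,G,H], logical=[H,A,B,C,D,E,j,G]
After op 6 (rotate(-1)): offset=6, physical=[A,B,C,D,E,j,G,H], logical=[G,H,A,B,C,D,E,j]
After op 7 (swap(3, 5)): offset=6, physical=[A,D,C,B,E,j,G,H], logical=[G,H,A,D,C,B,E,j]

Answer: G,H,A,D,C,B,E,j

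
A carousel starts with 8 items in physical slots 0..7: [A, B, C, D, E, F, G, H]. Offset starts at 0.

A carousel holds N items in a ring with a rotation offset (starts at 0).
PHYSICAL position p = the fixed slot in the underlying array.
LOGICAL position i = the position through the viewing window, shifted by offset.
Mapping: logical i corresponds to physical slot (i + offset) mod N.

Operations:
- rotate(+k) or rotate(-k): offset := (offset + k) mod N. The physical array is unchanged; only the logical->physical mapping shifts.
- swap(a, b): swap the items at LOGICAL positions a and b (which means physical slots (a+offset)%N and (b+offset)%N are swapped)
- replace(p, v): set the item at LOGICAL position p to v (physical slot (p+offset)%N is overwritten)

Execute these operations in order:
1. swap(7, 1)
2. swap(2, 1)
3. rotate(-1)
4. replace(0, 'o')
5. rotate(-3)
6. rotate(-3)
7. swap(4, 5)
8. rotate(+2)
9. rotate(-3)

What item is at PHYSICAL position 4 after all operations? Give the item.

Answer: E

Derivation:
After op 1 (swap(7, 1)): offset=0, physical=[A,H,C,D,E,F,G,B], logical=[A,H,C,D,E,F,G,B]
After op 2 (swap(2, 1)): offset=0, physical=[A,C,H,D,E,F,G,B], logical=[A,C,H,D,E,F,G,B]
After op 3 (rotate(-1)): offset=7, physical=[A,C,H,D,E,F,G,B], logical=[B,A,C,H,D,E,F,G]
After op 4 (replace(0, 'o')): offset=7, physical=[A,C,H,D,E,F,G,o], logical=[o,A,C,H,D,E,F,G]
After op 5 (rotate(-3)): offset=4, physical=[A,C,H,D,E,F,G,o], logical=[E,F,G,o,A,C,H,D]
After op 6 (rotate(-3)): offset=1, physical=[A,C,H,D,E,F,G,o], logical=[C,H,D,E,F,G,o,A]
After op 7 (swap(4, 5)): offset=1, physical=[A,C,H,D,E,G,F,o], logical=[C,H,D,E,G,F,o,A]
After op 8 (rotate(+2)): offset=3, physical=[A,C,H,D,E,G,F,o], logical=[D,E,G,F,o,A,C,H]
After op 9 (rotate(-3)): offset=0, physical=[A,C,H,D,E,G,F,o], logical=[A,C,H,D,E,G,F,o]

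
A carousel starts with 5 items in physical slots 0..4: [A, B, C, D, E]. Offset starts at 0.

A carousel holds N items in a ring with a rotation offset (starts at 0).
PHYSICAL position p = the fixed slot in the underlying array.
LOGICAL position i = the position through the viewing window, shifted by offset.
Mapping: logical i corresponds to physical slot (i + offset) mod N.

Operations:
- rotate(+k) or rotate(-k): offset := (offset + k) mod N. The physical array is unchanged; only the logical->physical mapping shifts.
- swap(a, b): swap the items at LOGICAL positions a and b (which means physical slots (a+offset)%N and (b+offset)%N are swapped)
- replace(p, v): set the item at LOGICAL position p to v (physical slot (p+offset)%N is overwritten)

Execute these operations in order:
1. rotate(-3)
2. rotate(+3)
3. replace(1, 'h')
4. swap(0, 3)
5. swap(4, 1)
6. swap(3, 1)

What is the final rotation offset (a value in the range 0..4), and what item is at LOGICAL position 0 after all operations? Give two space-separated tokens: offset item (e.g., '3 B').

Answer: 0 D

Derivation:
After op 1 (rotate(-3)): offset=2, physical=[A,B,C,D,E], logical=[C,D,E,A,B]
After op 2 (rotate(+3)): offset=0, physical=[A,B,C,D,E], logical=[A,B,C,D,E]
After op 3 (replace(1, 'h')): offset=0, physical=[A,h,C,D,E], logical=[A,h,C,D,E]
After op 4 (swap(0, 3)): offset=0, physical=[D,h,C,A,E], logical=[D,h,C,A,E]
After op 5 (swap(4, 1)): offset=0, physical=[D,E,C,A,h], logical=[D,E,C,A,h]
After op 6 (swap(3, 1)): offset=0, physical=[D,A,C,E,h], logical=[D,A,C,E,h]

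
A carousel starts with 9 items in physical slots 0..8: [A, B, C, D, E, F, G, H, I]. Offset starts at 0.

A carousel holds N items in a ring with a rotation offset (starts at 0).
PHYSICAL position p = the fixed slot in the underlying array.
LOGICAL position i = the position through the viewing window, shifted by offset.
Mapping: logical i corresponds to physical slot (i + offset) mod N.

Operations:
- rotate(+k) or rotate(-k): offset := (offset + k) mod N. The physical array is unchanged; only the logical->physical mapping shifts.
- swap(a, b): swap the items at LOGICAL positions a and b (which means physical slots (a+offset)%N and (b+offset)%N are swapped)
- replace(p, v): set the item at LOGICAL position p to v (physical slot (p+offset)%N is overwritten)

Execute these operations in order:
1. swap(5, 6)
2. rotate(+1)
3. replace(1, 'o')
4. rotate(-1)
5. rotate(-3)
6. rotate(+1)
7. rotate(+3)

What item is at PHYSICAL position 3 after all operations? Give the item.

After op 1 (swap(5, 6)): offset=0, physical=[A,B,C,D,E,G,F,H,I], logical=[A,B,C,D,E,G,F,H,I]
After op 2 (rotate(+1)): offset=1, physical=[A,B,C,D,E,G,F,H,I], logical=[B,C,D,E,G,F,H,I,A]
After op 3 (replace(1, 'o')): offset=1, physical=[A,B,o,D,E,G,F,H,I], logical=[B,o,D,E,G,F,H,I,A]
After op 4 (rotate(-1)): offset=0, physical=[A,B,o,D,E,G,F,H,I], logical=[A,B,o,D,E,G,F,H,I]
After op 5 (rotate(-3)): offset=6, physical=[A,B,o,D,E,G,F,H,I], logical=[F,H,I,A,B,o,D,E,G]
After op 6 (rotate(+1)): offset=7, physical=[A,B,o,D,E,G,F,H,I], logical=[H,I,A,B,o,D,E,G,F]
After op 7 (rotate(+3)): offset=1, physical=[A,B,o,D,E,G,F,H,I], logical=[B,o,D,E,G,F,H,I,A]

Answer: D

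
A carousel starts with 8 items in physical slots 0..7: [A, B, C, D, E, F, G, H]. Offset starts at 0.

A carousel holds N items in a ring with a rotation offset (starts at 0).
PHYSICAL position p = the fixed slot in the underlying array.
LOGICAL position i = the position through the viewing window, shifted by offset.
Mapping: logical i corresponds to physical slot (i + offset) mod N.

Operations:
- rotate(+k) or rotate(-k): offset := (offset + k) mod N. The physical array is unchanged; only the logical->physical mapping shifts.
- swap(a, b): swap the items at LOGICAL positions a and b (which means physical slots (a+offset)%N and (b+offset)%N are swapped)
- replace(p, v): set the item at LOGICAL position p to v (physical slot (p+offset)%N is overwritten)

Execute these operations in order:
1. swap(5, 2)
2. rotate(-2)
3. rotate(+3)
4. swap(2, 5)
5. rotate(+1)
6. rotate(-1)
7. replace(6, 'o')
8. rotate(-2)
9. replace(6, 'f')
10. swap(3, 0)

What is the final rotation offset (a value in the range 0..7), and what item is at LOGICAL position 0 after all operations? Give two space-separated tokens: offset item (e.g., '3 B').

After op 1 (swap(5, 2)): offset=0, physical=[A,B,F,D,E,C,G,H], logical=[A,B,F,D,E,C,G,H]
After op 2 (rotate(-2)): offset=6, physical=[A,B,F,D,E,C,G,H], logical=[G,H,A,B,F,D,E,C]
After op 3 (rotate(+3)): offset=1, physical=[A,B,F,D,E,C,G,H], logical=[B,F,D,E,C,G,H,A]
After op 4 (swap(2, 5)): offset=1, physical=[A,B,F,G,E,C,D,H], logical=[B,F,G,E,C,D,H,A]
After op 5 (rotate(+1)): offset=2, physical=[A,B,F,G,E,C,D,H], logical=[F,G,E,C,D,H,A,B]
After op 6 (rotate(-1)): offset=1, physical=[A,B,F,G,E,C,D,H], logical=[B,F,G,E,C,D,H,A]
After op 7 (replace(6, 'o')): offset=1, physical=[A,B,F,G,E,C,D,o], logical=[B,F,G,E,C,D,o,A]
After op 8 (rotate(-2)): offset=7, physical=[A,B,F,G,E,C,D,o], logical=[o,A,B,F,G,E,C,D]
After op 9 (replace(6, 'f')): offset=7, physical=[A,B,F,G,E,f,D,o], logical=[o,A,B,F,G,E,f,D]
After op 10 (swap(3, 0)): offset=7, physical=[A,B,o,G,E,f,D,F], logical=[F,A,B,o,G,E,f,D]

Answer: 7 F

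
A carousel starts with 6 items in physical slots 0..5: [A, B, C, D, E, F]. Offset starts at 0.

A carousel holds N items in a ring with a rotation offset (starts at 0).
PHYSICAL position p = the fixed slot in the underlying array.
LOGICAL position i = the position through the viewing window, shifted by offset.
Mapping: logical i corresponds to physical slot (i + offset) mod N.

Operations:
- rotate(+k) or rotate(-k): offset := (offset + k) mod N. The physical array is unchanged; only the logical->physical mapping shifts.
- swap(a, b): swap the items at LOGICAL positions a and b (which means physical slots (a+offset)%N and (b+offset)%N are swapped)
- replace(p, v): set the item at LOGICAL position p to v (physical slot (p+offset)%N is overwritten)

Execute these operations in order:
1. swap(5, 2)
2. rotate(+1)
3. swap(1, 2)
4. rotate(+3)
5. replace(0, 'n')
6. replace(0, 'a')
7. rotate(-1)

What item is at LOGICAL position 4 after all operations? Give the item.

After op 1 (swap(5, 2)): offset=0, physical=[A,B,F,D,E,C], logical=[A,B,F,D,E,C]
After op 2 (rotate(+1)): offset=1, physical=[A,B,F,D,E,C], logical=[B,F,D,E,C,A]
After op 3 (swap(1, 2)): offset=1, physical=[A,B,D,F,E,C], logical=[B,D,F,E,C,A]
After op 4 (rotate(+3)): offset=4, physical=[A,B,D,F,E,C], logical=[E,C,A,B,D,F]
After op 5 (replace(0, 'n')): offset=4, physical=[A,B,D,F,n,C], logical=[n,C,A,B,D,F]
After op 6 (replace(0, 'a')): offset=4, physical=[A,B,D,F,a,C], logical=[a,C,A,B,D,F]
After op 7 (rotate(-1)): offset=3, physical=[A,B,D,F,a,C], logical=[F,a,C,A,B,D]

Answer: B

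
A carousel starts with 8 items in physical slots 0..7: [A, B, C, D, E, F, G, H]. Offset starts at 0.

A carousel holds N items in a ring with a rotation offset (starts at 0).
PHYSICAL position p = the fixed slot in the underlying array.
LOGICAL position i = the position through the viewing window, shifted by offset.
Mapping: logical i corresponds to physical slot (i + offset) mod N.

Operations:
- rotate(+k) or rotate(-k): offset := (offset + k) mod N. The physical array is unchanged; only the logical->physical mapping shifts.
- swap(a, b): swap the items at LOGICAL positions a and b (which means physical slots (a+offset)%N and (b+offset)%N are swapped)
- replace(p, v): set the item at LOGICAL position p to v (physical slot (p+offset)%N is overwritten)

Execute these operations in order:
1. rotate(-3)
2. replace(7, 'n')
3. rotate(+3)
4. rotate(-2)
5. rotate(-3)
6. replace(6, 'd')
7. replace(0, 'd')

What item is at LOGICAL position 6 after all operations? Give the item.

After op 1 (rotate(-3)): offset=5, physical=[A,B,C,D,E,F,G,H], logical=[F,G,H,A,B,C,D,E]
After op 2 (replace(7, 'n')): offset=5, physical=[A,B,C,D,n,F,G,H], logical=[F,G,H,A,B,C,D,n]
After op 3 (rotate(+3)): offset=0, physical=[A,B,C,D,n,F,G,H], logical=[A,B,C,D,n,F,G,H]
After op 4 (rotate(-2)): offset=6, physical=[A,B,C,D,n,F,G,H], logical=[G,H,A,B,C,D,n,F]
After op 5 (rotate(-3)): offset=3, physical=[A,B,C,D,n,F,G,H], logical=[D,n,F,G,H,A,B,C]
After op 6 (replace(6, 'd')): offset=3, physical=[A,d,C,D,n,F,G,H], logical=[D,n,F,G,H,A,d,C]
After op 7 (replace(0, 'd')): offset=3, physical=[A,d,C,d,n,F,G,H], logical=[d,n,F,G,H,A,d,C]

Answer: d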